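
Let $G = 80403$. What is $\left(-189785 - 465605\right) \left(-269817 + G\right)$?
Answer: $124140041460$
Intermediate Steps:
$\left(-189785 - 465605\right) \left(-269817 + G\right) = \left(-189785 - 465605\right) \left(-269817 + 80403\right) = \left(-655390\right) \left(-189414\right) = 124140041460$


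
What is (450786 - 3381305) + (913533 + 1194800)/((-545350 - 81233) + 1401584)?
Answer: -2271153047186/775001 ≈ -2.9305e+6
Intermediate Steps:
(450786 - 3381305) + (913533 + 1194800)/((-545350 - 81233) + 1401584) = -2930519 + 2108333/(-626583 + 1401584) = -2930519 + 2108333/775001 = -2271153047186/775001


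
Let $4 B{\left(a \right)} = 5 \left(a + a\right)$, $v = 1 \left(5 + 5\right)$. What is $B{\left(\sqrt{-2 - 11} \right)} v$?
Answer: $25 i \sqrt{13} \approx 90.139 i$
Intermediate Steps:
$v = 10$ ($v = 1 \cdot 10 = 10$)
$B{\left(a \right)} = \frac{5 a}{2}$ ($B{\left(a \right)} = \frac{5 \left(a + a\right)}{4} = \frac{5 \cdot 2 a}{4} = \frac{10 a}{4} = \frac{5 a}{2}$)
$B{\left(\sqrt{-2 - 11} \right)} v = \frac{5 \sqrt{-2 - 11}}{2} \cdot 10 = \frac{5 \sqrt{-13}}{2} \cdot 10 = \frac{5 i \sqrt{13}}{2} \cdot 10 = 25 i \sqrt{13}$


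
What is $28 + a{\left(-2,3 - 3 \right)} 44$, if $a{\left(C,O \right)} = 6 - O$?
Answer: $292$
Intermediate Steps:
$28 + a{\left(-2,3 - 3 \right)} 44 = 28 + \left(6 - \left(3 - 3\right)\right) 44 = 28 + \left(6 - 0\right) 44 = 28 + \left(6 + 0\right) 44 = 28 + 6 \cdot 44 = 28 + 264 = 292$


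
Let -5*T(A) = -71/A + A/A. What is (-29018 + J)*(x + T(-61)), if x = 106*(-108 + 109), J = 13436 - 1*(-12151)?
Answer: -110471338/305 ≈ -3.6220e+5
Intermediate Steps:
T(A) = -1/5 + 71/(5*A) (T(A) = -(-71/A + A/A)/5 = -(-71/A + 1)/5 = -(1 - 71/A)/5 = -1/5 + 71/(5*A))
J = 25587 (J = 13436 + 12151 = 25587)
x = 106 (x = 106*1 = 106)
(-29018 + J)*(x + T(-61)) = (-29018 + 25587)*(106 + (1/5)*(71 - 1*(-61))/(-61)) = -3431*(106 + (1/5)*(-1/61)*(71 + 61)) = -3431*(106 + (1/5)*(-1/61)*132) = -3431*(106 - 132/305) = -3431*32198/305 = -110471338/305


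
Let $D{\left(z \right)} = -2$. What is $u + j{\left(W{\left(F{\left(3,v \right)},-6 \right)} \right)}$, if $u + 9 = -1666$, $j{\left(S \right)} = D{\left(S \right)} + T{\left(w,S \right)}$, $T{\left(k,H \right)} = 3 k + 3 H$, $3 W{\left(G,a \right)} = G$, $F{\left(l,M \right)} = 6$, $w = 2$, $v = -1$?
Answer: $-1665$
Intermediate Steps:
$W{\left(G,a \right)} = \frac{G}{3}$
$T{\left(k,H \right)} = 3 H + 3 k$
$j{\left(S \right)} = 4 + 3 S$ ($j{\left(S \right)} = -2 + \left(3 S + 3 \cdot 2\right) = -2 + \left(3 S + 6\right) = -2 + \left(6 + 3 S\right) = 4 + 3 S$)
$u = -1675$ ($u = -9 - 1666 = -1675$)
$u + j{\left(W{\left(F{\left(3,v \right)},-6 \right)} \right)} = -1675 + \left(4 + 3 \cdot \frac{1}{3} \cdot 6\right) = -1675 + \left(4 + 3 \cdot 2\right) = -1675 + \left(4 + 6\right) = -1675 + 10 = -1665$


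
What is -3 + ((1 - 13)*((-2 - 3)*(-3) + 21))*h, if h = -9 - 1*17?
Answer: 11229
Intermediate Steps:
h = -26 (h = -9 - 17 = -26)
-3 + ((1 - 13)*((-2 - 3)*(-3) + 21))*h = -3 + ((1 - 13)*((-2 - 3)*(-3) + 21))*(-26) = -3 - 12*(-5*(-3) + 21)*(-26) = -3 - 12*(15 + 21)*(-26) = -3 - 12*36*(-26) = -3 - 432*(-26) = -3 + 11232 = 11229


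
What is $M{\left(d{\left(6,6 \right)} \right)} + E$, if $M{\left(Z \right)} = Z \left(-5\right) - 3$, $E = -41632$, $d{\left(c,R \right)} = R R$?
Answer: $-41815$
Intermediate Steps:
$d{\left(c,R \right)} = R^{2}$
$M{\left(Z \right)} = -3 - 5 Z$ ($M{\left(Z \right)} = - 5 Z - 3 = -3 - 5 Z$)
$M{\left(d{\left(6,6 \right)} \right)} + E = \left(-3 - 5 \cdot 6^{2}\right) - 41632 = \left(-3 - 180\right) - 41632 = -183 - 41632 = -41815$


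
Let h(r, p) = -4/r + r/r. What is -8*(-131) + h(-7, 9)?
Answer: 7347/7 ≈ 1049.6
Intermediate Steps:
h(r, p) = 1 - 4/r (h(r, p) = -4/r + 1 = 1 - 4/r)
-8*(-131) + h(-7, 9) = -8*(-131) + (-4 - 7)/(-7) = 1048 - ⅐*(-11) = 1048 + 11/7 = 7347/7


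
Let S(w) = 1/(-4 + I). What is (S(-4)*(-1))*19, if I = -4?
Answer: 19/8 ≈ 2.3750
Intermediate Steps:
S(w) = -1/8 (S(w) = 1/(-4 - 4) = 1/(-8) = -1/8)
(S(-4)*(-1))*19 = -1/8*(-1)*19 = (1/8)*19 = 19/8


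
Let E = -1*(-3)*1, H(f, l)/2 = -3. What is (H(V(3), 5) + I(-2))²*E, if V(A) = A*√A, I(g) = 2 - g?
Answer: 12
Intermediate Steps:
V(A) = A^(3/2)
H(f, l) = -6 (H(f, l) = 2*(-3) = -6)
E = 3 (E = 3*1 = 3)
(H(V(3), 5) + I(-2))²*E = (-6 + (2 - 1*(-2)))²*3 = (-6 + (2 + 2))²*3 = (-6 + 4)²*3 = (-2)²*3 = 4*3 = 12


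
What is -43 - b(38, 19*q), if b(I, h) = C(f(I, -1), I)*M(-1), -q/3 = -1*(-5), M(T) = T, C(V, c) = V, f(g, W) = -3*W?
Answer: -40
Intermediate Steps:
q = -15 (q = -(-3)*(-5) = -3*5 = -15)
b(I, h) = -3 (b(I, h) = -3*(-1)*(-1) = 3*(-1) = -3)
-43 - b(38, 19*q) = -43 - 1*(-3) = -43 + 3 = -40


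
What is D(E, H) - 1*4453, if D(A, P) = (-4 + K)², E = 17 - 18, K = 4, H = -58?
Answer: -4453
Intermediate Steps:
E = -1
D(A, P) = 0 (D(A, P) = (-4 + 4)² = 0² = 0)
D(E, H) - 1*4453 = 0 - 1*4453 = 0 - 4453 = -4453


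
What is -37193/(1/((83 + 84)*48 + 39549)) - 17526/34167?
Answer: -20148109583347/11389 ≈ -1.7691e+9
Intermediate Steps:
-37193/(1/((83 + 84)*48 + 39549)) - 17526/34167 = -37193/(1/(167*48 + 39549)) - 17526*1/34167 = -37193/(1/(8016 + 39549)) - 5842/11389 = -37193/(1/47565) - 5842/11389 = -37193/1/47565 - 5842/11389 = -37193*47565 - 5842/11389 = -1769085045 - 5842/11389 = -20148109583347/11389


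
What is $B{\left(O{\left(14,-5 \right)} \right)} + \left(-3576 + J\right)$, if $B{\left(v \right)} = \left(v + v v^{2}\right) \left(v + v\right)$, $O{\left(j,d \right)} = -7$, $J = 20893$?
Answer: $22217$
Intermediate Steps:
$B{\left(v \right)} = 2 v \left(v + v^{3}\right)$ ($B{\left(v \right)} = \left(v + v^{3}\right) 2 v = 2 v \left(v + v^{3}\right)$)
$B{\left(O{\left(14,-5 \right)} \right)} + \left(-3576 + J\right) = 2 \left(-7\right)^{2} \left(1 + \left(-7\right)^{2}\right) + \left(-3576 + 20893\right) = 2 \cdot 49 \left(1 + 49\right) + 17317 = 2 \cdot 49 \cdot 50 + 17317 = 4900 + 17317 = 22217$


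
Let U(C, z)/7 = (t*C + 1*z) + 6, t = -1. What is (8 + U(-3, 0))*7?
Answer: 497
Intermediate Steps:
U(C, z) = 42 - 7*C + 7*z (U(C, z) = 7*((-C + 1*z) + 6) = 7*((-C + z) + 6) = 7*((z - C) + 6) = 7*(6 + z - C) = 42 - 7*C + 7*z)
(8 + U(-3, 0))*7 = (8 + (42 - 7*(-3) + 7*0))*7 = (8 + (42 + 21 + 0))*7 = (8 + 63)*7 = 71*7 = 497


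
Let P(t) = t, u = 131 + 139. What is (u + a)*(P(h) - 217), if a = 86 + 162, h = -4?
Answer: -114478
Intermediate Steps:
u = 270
a = 248
(u + a)*(P(h) - 217) = (270 + 248)*(-4 - 217) = 518*(-221) = -114478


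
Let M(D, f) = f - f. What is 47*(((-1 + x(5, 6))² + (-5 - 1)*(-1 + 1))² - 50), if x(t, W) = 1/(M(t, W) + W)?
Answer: -3016225/1296 ≈ -2327.3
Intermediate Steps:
M(D, f) = 0
x(t, W) = 1/W (x(t, W) = 1/(0 + W) = 1/W)
47*(((-1 + x(5, 6))² + (-5 - 1)*(-1 + 1))² - 50) = 47*(((-1 + 1/6)² + (-5 - 1)*(-1 + 1))² - 50) = 47*(((-1 + ⅙)² - 6*0)² - 50) = 47*(((-⅚)² + 0)² - 50) = 47*((25/36 + 0)² - 50) = 47*((25/36)² - 50) = 47*(625/1296 - 50) = 47*(-64175/1296) = -3016225/1296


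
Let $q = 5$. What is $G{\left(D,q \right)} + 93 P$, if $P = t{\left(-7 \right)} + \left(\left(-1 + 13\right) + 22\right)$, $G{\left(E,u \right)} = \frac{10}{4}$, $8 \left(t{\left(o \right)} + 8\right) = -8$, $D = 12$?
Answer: $\frac{4655}{2} \approx 2327.5$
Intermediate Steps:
$t{\left(o \right)} = -9$ ($t{\left(o \right)} = -8 + \frac{1}{8} \left(-8\right) = -8 - 1 = -9$)
$G{\left(E,u \right)} = \frac{5}{2}$ ($G{\left(E,u \right)} = 10 \cdot \frac{1}{4} = \frac{5}{2}$)
$P = 25$ ($P = -9 + \left(\left(-1 + 13\right) + 22\right) = -9 + \left(12 + 22\right) = -9 + 34 = 25$)
$G{\left(D,q \right)} + 93 P = \frac{5}{2} + 93 \cdot 25 = \frac{5}{2} + 2325 = \frac{4655}{2}$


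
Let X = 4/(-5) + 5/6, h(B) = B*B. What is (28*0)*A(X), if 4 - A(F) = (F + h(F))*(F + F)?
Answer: 0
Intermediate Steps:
h(B) = B²
X = 1/30 (X = 4*(-⅕) + 5*(⅙) = -⅘ + ⅚ = 1/30 ≈ 0.033333)
A(F) = 4 - 2*F*(F + F²) (A(F) = 4 - (F + F²)*(F + F) = 4 - (F + F²)*2*F = 4 - 2*F*(F + F²))
(28*0)*A(X) = (28*0)*(4 - 2*(1/30)² - 2*(1/30)³) = 0*(4 - 2*1/900 - 2*1/27000) = 0*(4 - 1/450 - 1/13500) = 0*(53969/13500) = 0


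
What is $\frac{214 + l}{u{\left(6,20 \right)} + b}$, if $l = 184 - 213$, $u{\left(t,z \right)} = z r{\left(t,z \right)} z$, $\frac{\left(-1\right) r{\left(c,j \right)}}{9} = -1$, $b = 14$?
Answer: $\frac{185}{3614} \approx 0.05119$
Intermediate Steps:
$r{\left(c,j \right)} = 9$ ($r{\left(c,j \right)} = \left(-9\right) \left(-1\right) = 9$)
$u{\left(t,z \right)} = 9 z^{2}$ ($u{\left(t,z \right)} = z 9 z = 9 z z = 9 z^{2}$)
$l = -29$
$\frac{214 + l}{u{\left(6,20 \right)} + b} = \frac{214 - 29}{9 \cdot 20^{2} + 14} = \frac{185}{9 \cdot 400 + 14} = \frac{185}{3600 + 14} = \frac{185}{3614}$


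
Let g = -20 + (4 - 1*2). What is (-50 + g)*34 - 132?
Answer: -2444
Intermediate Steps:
g = -18 (g = -20 + (4 - 2) = -20 + 2 = -18)
(-50 + g)*34 - 132 = (-50 - 18)*34 - 132 = -68*34 - 132 = -2312 - 132 = -2444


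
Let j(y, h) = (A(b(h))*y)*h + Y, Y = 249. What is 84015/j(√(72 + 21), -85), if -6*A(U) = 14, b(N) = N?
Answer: -62759205/10788772 + 49988925*√93/10788772 ≈ 38.866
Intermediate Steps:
A(U) = -7/3 (A(U) = -⅙*14 = -7/3)
j(y, h) = 249 - 7*h*y/3 (j(y, h) = (-7*y/3)*h + 249 = -7*h*y/3 + 249 = 249 - 7*h*y/3)
84015/j(√(72 + 21), -85) = 84015/(249 - 7/3*(-85)*√(72 + 21)) = 84015/(249 - 7/3*(-85)*√93) = 84015/(249 + 595*√93/3)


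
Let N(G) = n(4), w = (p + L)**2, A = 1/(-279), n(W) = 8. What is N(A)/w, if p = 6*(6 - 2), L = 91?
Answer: 8/13225 ≈ 0.00060491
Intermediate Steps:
p = 24 (p = 6*4 = 24)
A = -1/279 ≈ -0.0035842
w = 13225 (w = (24 + 91)**2 = 115**2 = 13225)
N(G) = 8
N(A)/w = 8/13225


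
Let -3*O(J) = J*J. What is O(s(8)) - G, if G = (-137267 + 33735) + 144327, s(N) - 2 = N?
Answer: -122485/3 ≈ -40828.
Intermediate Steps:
s(N) = 2 + N
O(J) = -J²/3 (O(J) = -J*J/3 = -J²/3)
G = 40795 (G = -103532 + 144327 = 40795)
O(s(8)) - G = -(2 + 8)²/3 - 1*40795 = -⅓*10² - 40795 = -⅓*100 - 40795 = -100/3 - 40795 = -122485/3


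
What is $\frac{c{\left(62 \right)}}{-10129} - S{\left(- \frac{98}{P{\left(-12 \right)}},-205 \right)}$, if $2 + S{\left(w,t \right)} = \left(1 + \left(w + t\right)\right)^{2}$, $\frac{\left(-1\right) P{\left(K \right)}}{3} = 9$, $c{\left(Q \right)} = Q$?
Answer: $- \frac{296441862016}{7384041} \approx -40146.0$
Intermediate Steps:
$P{\left(K \right)} = -27$ ($P{\left(K \right)} = \left(-3\right) 9 = -27$)
$S{\left(w,t \right)} = -2 + \left(1 + t + w\right)^{2}$ ($S{\left(w,t \right)} = -2 + \left(1 + \left(w + t\right)\right)^{2} = -2 + \left(1 + \left(t + w\right)\right)^{2} = -2 + \left(1 + t + w\right)^{2}$)
$\frac{c{\left(62 \right)}}{-10129} - S{\left(- \frac{98}{P{\left(-12 \right)}},-205 \right)} = \frac{62}{-10129} - \left(-2 + \left(1 - 205 - \frac{98}{-27}\right)^{2}\right) = 62 \left(- \frac{1}{10129}\right) - \left(-2 + \left(1 - 205 - - \frac{98}{27}\right)^{2}\right) = - \frac{62}{10129} - \left(-2 + \left(1 - 205 + \frac{98}{27}\right)^{2}\right) = - \frac{62}{10129} - \left(-2 + \left(- \frac{5410}{27}\right)^{2}\right) = - \frac{62}{10129} - \left(-2 + \frac{29268100}{729}\right) = - \frac{62}{10129} - \frac{29266642}{729} = - \frac{296441862016}{7384041}$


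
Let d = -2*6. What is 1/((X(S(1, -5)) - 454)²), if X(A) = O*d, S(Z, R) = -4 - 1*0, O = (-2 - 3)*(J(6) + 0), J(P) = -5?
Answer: 1/568516 ≈ 1.7590e-6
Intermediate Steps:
d = -12
O = 25 (O = (-2 - 3)*(-5 + 0) = -5*(-5) = 25)
S(Z, R) = -4 (S(Z, R) = -4 + 0 = -4)
X(A) = -300 (X(A) = 25*(-12) = -300)
1/((X(S(1, -5)) - 454)²) = 1/((-300 - 454)²) = 1/((-754)²) = 1/568516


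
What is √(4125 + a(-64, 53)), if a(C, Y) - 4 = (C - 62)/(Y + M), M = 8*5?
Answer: √3966667/31 ≈ 64.247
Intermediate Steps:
M = 40
a(C, Y) = 4 + (-62 + C)/(40 + Y) (a(C, Y) = 4 + (C - 62)/(Y + 40) = 4 + (-62 + C)/(40 + Y))
√(4125 + a(-64, 53)) = √(4125 + (98 - 64 + 4*53)/(40 + 53)) = √(4125 + (98 - 64 + 212)/93) = √(4125 + (1/93)*246) = √(4125 + 82/31) = √(127957/31) = √3966667/31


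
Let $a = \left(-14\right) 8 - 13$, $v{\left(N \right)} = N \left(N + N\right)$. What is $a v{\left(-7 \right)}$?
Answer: $-12250$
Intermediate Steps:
$v{\left(N \right)} = 2 N^{2}$ ($v{\left(N \right)} = N 2 N = 2 N^{2}$)
$a = -125$ ($a = -112 - 13 = -125$)
$a v{\left(-7 \right)} = - 125 \cdot 2 \left(-7\right)^{2} = - 125 \cdot 2 \cdot 49 = \left(-125\right) 98 = -12250$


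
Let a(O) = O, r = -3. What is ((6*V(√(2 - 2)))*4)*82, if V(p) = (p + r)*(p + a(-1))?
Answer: 5904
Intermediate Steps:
V(p) = (-1 + p)*(-3 + p) (V(p) = (p - 3)*(p - 1) = (-3 + p)*(-1 + p) = (-1 + p)*(-3 + p))
((6*V(√(2 - 2)))*4)*82 = ((6*(3 + (√(2 - 2))² - 4*√(2 - 2)))*4)*82 = ((6*(3 + (√0)² - 4*√0))*4)*82 = ((6*(3 + 0² - 4*0))*4)*82 = ((6*(3 + 0 + 0))*4)*82 = ((6*3)*4)*82 = (18*4)*82 = 72*82 = 5904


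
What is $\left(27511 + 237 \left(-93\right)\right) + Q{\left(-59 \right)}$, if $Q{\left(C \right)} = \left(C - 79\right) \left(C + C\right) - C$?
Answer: $21813$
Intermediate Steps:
$Q{\left(C \right)} = - C + 2 C \left(-79 + C\right)$ ($Q{\left(C \right)} = \left(-79 + C\right) 2 C - C = 2 C \left(-79 + C\right) - C = - C + 2 C \left(-79 + C\right)$)
$\left(27511 + 237 \left(-93\right)\right) + Q{\left(-59 \right)} = \left(27511 + 237 \left(-93\right)\right) - 59 \left(-159 + 2 \left(-59\right)\right) = \left(27511 - 22041\right) - 59 \left(-159 - 118\right) = 5470 - -16343 = 5470 + 16343 = 21813$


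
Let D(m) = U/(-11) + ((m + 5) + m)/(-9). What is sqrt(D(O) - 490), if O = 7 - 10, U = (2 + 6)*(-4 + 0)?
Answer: I*sqrt(530321)/33 ≈ 22.068*I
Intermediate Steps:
U = -32 (U = 8*(-4) = -32)
O = -3
D(m) = 233/99 - 2*m/9 (D(m) = -32/(-11) + ((m + 5) + m)/(-9) = -32*(-1/11) + ((5 + m) + m)*(-1/9) = 32/11 + (5 + 2*m)*(-1/9) = 32/11 + (-5/9 - 2*m/9) = 233/99 - 2*m/9)
sqrt(D(O) - 490) = sqrt((233/99 - 2/9*(-3)) - 490) = sqrt((233/99 + 2/3) - 490) = sqrt(299/99 - 490) = sqrt(-48211/99) = I*sqrt(530321)/33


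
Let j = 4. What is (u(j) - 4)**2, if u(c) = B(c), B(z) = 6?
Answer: 4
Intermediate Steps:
u(c) = 6
(u(j) - 4)**2 = (6 - 4)**2 = 2**2 = 4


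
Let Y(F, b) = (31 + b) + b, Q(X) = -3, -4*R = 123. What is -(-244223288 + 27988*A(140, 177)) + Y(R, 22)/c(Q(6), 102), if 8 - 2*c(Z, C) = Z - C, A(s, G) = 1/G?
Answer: 4884706847194/20001 ≈ 2.4422e+8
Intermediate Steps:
R = -123/4 (R = -1/4*123 = -123/4 ≈ -30.750)
Y(F, b) = 31 + 2*b
c(Z, C) = 4 + C/2 - Z/2 (c(Z, C) = 4 - (Z - C)/2 = 4 + (C/2 - Z/2) = 4 + C/2 - Z/2)
-(-244223288 + 27988*A(140, 177)) + Y(R, 22)/c(Q(6), 102) = -27988/(1/(1/177 - 8726)) + (31 + 2*22)/(4 + (1/2)*102 - 1/2*(-3)) = -27988/(1/(1/177 - 8726)) + (31 + 44)/(4 + 51 + 3/2) = -27988/(1/(-1544501/177)) + 75/(113/2) = -27988/(-177/1544501) + 75*(2/113) = -27988*(-1544501/177) + 150/113 = 43227493988/177 + 150/113 = 4884706847194/20001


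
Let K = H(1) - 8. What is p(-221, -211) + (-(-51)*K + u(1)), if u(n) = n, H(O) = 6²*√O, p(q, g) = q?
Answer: 1208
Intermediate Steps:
H(O) = 36*√O
K = 28 (K = 36*√1 - 8 = 36*1 - 8 = 36 - 8 = 28)
p(-221, -211) + (-(-51)*K + u(1)) = -221 + (-(-51)*28 + 1) = -221 + (-51*(-28) + 1) = -221 + (1428 + 1) = -221 + 1429 = 1208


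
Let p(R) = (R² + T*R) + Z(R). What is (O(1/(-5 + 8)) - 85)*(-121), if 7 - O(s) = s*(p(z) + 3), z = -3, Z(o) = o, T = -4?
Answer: 10285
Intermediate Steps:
p(R) = R² - 3*R (p(R) = (R² - 4*R) + R = R² - 3*R)
O(s) = 7 - 21*s (O(s) = 7 - s*(-3*(-3 - 3) + 3) = 7 - s*(-3*(-6) + 3) = 7 - s*(18 + 3) = 7 - s*21 = 7 - 21*s)
(O(1/(-5 + 8)) - 85)*(-121) = ((7 - 21/(-5 + 8)) - 85)*(-121) = ((7 - 21/3) - 85)*(-121) = ((7 - 21*⅓) - 85)*(-121) = ((7 - 7) - 85)*(-121) = (0 - 85)*(-121) = -85*(-121) = 10285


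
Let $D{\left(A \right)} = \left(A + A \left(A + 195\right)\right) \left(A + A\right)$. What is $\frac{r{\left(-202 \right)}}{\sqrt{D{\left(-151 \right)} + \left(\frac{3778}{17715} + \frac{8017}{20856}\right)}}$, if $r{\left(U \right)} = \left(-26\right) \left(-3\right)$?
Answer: $\frac{156 \sqrt{7781053106021381689470}}{252724560886241} \approx 0.05445$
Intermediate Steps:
$D{\left(A \right)} = 2 A \left(A + A \left(195 + A\right)\right)$ ($D{\left(A \right)} = \left(A + A \left(195 + A\right)\right) 2 A = 2 A \left(A + A \left(195 + A\right)\right)$)
$r{\left(U \right)} = 78$
$\frac{r{\left(-202 \right)}}{\sqrt{D{\left(-151 \right)} + \left(\frac{3778}{17715} + \frac{8017}{20856}\right)}} = \frac{78}{\sqrt{2 \left(-151\right)^{2} \left(196 - 151\right) + \left(\frac{3778}{17715} + \frac{8017}{20856}\right)}} = \frac{78}{\sqrt{2 \cdot 22801 \cdot 45 + \left(3778 \cdot \frac{1}{17715} + 8017 \cdot \frac{1}{20856}\right)}} = \frac{78}{\sqrt{2052090 + \left(\frac{3778}{17715} + \frac{8017}{20856}\right)}} = \frac{78}{\sqrt{2052090 + \frac{73605041}{123154680}}} = \frac{78}{\sqrt{\frac{252724560886241}{123154680}}} = \frac{78}{\frac{1}{61577340} \sqrt{7781053106021381689470}} = 78 \frac{2 \sqrt{7781053106021381689470}}{252724560886241} = \frac{156 \sqrt{7781053106021381689470}}{252724560886241}$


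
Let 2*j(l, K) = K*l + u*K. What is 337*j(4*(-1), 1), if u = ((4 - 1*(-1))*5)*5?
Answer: 40777/2 ≈ 20389.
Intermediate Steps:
u = 125 (u = ((4 + 1)*5)*5 = (5*5)*5 = 25*5 = 125)
j(l, K) = 125*K/2 + K*l/2 (j(l, K) = (K*l + 125*K)/2 = (125*K + K*l)/2 = 125*K/2 + K*l/2)
337*j(4*(-1), 1) = 337*((1/2)*1*(125 + 4*(-1))) = 337*((1/2)*1*(125 - 4)) = 337*((1/2)*1*121) = 337*(121/2) = 40777/2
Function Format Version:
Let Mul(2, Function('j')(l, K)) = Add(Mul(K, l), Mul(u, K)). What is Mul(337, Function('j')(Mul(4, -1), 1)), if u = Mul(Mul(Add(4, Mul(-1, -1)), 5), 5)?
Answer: Rational(40777, 2) ≈ 20389.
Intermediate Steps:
u = 125 (u = Mul(Mul(Add(4, 1), 5), 5) = Mul(Mul(5, 5), 5) = Mul(25, 5) = 125)
Function('j')(l, K) = Add(Mul(Rational(125, 2), K), Mul(Rational(1, 2), K, l)) (Function('j')(l, K) = Mul(Rational(1, 2), Add(Mul(K, l), Mul(125, K))) = Mul(Rational(1, 2), Add(Mul(125, K), Mul(K, l))) = Add(Mul(Rational(125, 2), K), Mul(Rational(1, 2), K, l)))
Mul(337, Function('j')(Mul(4, -1), 1)) = Mul(337, Mul(Rational(1, 2), 1, Add(125, Mul(4, -1)))) = Mul(337, Mul(Rational(1, 2), 1, Add(125, -4))) = Mul(337, Mul(Rational(1, 2), 1, 121)) = Mul(337, Rational(121, 2)) = Rational(40777, 2)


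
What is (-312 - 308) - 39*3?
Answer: -737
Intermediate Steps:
(-312 - 308) - 39*3 = -620 - 117 = -737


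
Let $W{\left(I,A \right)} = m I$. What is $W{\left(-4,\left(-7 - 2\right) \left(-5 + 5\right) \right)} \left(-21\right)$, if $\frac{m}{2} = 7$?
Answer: $1176$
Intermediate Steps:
$m = 14$ ($m = 2 \cdot 7 = 14$)
$W{\left(I,A \right)} = 14 I$
$W{\left(-4,\left(-7 - 2\right) \left(-5 + 5\right) \right)} \left(-21\right) = 14 \left(-4\right) \left(-21\right) = \left(-56\right) \left(-21\right) = 1176$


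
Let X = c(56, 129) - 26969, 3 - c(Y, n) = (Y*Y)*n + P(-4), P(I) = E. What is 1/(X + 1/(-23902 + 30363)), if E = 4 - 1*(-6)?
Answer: -6461/2788050719 ≈ -2.3174e-6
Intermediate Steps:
E = 10 (E = 4 + 6 = 10)
P(I) = 10
c(Y, n) = -7 - n*Y² (c(Y, n) = 3 - ((Y*Y)*n + 10) = 3 - (Y²*n + 10) = 3 - (n*Y² + 10) = 3 - (10 + n*Y²) = 3 + (-10 - n*Y²) = -7 - n*Y²)
X = -431520 (X = (-7 - 1*129*56²) - 26969 = (-7 - 1*129*3136) - 26969 = (-7 - 404544) - 26969 = -404551 - 26969 = -431520)
1/(X + 1/(-23902 + 30363)) = 1/(-431520 + 1/(-23902 + 30363)) = 1/(-431520 + 1/6461) = 1/(-2788050719/6461) = -6461/2788050719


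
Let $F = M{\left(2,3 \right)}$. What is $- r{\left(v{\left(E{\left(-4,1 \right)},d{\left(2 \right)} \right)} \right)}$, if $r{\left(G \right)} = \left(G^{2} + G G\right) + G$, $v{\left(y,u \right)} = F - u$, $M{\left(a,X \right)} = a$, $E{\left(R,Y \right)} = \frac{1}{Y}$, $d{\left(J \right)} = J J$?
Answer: $-6$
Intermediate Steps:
$d{\left(J \right)} = J^{2}$
$F = 2$
$v{\left(y,u \right)} = 2 - u$
$r{\left(G \right)} = G + 2 G^{2}$ ($r{\left(G \right)} = \left(G^{2} + G^{2}\right) + G = 2 G^{2} + G = G + 2 G^{2}$)
$- r{\left(v{\left(E{\left(-4,1 \right)},d{\left(2 \right)} \right)} \right)} = - \left(2 - 2^{2}\right) \left(1 + 2 \left(2 - 2^{2}\right)\right) = - \left(2 - 4\right) \left(1 + 2 \left(2 - 4\right)\right) = - \left(-2\right) \left(1 + 2 \left(-2\right)\right) = - \left(-2\right) \left(1 - 4\right) = - \left(-2\right) \left(-3\right) = \left(-1\right) 6 = -6$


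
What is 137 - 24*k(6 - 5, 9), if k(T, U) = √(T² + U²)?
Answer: 137 - 24*√82 ≈ -80.329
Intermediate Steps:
137 - 24*k(6 - 5, 9) = 137 - 24*√((6 - 5)² + 9²) = 137 - 24*√(1² + 81) = 137 - 24*√(1 + 81) = 137 - 24*√82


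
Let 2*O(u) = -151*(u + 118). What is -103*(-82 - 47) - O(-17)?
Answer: 41825/2 ≈ 20913.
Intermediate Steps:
O(u) = -8909 - 151*u/2 (O(u) = (-151*(u + 118))/2 = (-151*(118 + u))/2 = (-17818 - 151*u)/2 = -8909 - 151*u/2)
-103*(-82 - 47) - O(-17) = -103*(-82 - 47) - (-8909 - 151/2*(-17)) = -103*(-129) - (-8909 + 2567/2) = 13287 - 1*(-15251/2) = 13287 + 15251/2 = 41825/2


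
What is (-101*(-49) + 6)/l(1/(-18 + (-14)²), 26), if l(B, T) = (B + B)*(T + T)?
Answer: 440995/52 ≈ 8480.7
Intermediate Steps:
l(B, T) = 4*B*T (l(B, T) = (2*B)*(2*T) = 4*B*T)
(-101*(-49) + 6)/l(1/(-18 + (-14)²), 26) = (-101*(-49) + 6)/((4*26/(-18 + (-14)²))) = (4949 + 6)/((4*26/(-18 + 196))) = 4955/((4*26/178)) = 4955/((4*(1/178)*26)) = 4955/(52/89) = 4955*(89/52) = 440995/52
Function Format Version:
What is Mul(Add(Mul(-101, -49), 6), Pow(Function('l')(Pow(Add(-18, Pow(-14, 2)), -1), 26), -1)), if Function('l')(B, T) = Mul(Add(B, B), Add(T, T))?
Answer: Rational(440995, 52) ≈ 8480.7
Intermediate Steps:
Function('l')(B, T) = Mul(4, B, T) (Function('l')(B, T) = Mul(Mul(2, B), Mul(2, T)) = Mul(4, B, T))
Mul(Add(Mul(-101, -49), 6), Pow(Function('l')(Pow(Add(-18, Pow(-14, 2)), -1), 26), -1)) = Mul(Add(Mul(-101, -49), 6), Pow(Mul(4, Pow(Add(-18, Pow(-14, 2)), -1), 26), -1)) = Mul(Add(4949, 6), Pow(Mul(4, Pow(Add(-18, 196), -1), 26), -1)) = Mul(4955, Pow(Mul(4, Pow(178, -1), 26), -1)) = Mul(4955, Pow(Mul(4, Rational(1, 178), 26), -1)) = Mul(4955, Pow(Rational(52, 89), -1)) = Mul(4955, Rational(89, 52)) = Rational(440995, 52)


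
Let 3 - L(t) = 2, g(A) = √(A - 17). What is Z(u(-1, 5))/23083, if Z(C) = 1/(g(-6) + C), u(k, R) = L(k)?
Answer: 1/553992 - I*√23/553992 ≈ 1.8051e-6 - 8.6569e-6*I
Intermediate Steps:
g(A) = √(-17 + A)
L(t) = 1 (L(t) = 3 - 1*2 = 3 - 2 = 1)
u(k, R) = 1
Z(C) = 1/(C + I*√23) (Z(C) = 1/(√(-17 - 6) + C) = 1/(√(-23) + C) = 1/(I*√23 + C) = 1/(C + I*√23))
Z(u(-1, 5))/23083 = 1/((1 + I*√23)*23083) = (1/23083)/(1 + I*√23) = 1/(23083*(1 + I*√23))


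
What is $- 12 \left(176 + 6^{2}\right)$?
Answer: $-2544$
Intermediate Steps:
$- 12 \left(176 + 6^{2}\right) = - 12 \left(176 + 36\right) = \left(-12\right) 212 = -2544$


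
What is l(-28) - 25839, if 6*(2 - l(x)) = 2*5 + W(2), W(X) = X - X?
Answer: -77516/3 ≈ -25839.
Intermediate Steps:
W(X) = 0
l(x) = 1/3 (l(x) = 2 - (2*5 + 0)/6 = 2 - (10 + 0)/6 = 2 - 1/6*10 = 2 - 5/3 = 1/3)
l(-28) - 25839 = 1/3 - 25839 = -77516/3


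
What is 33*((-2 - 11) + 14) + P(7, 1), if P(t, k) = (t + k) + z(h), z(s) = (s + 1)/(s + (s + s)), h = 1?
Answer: 125/3 ≈ 41.667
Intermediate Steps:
z(s) = (1 + s)/(3*s) (z(s) = (1 + s)/(s + 2*s) = (1 + s)/((3*s)) = (1 + s)*(1/(3*s)) = (1 + s)/(3*s))
P(t, k) = ⅔ + k + t (P(t, k) = (t + k) + (⅓)*(1 + 1)/1 = (k + t) + (⅓)*1*2 = (k + t) + ⅔ = ⅔ + k + t)
33*((-2 - 11) + 14) + P(7, 1) = 33*((-2 - 11) + 14) + (⅔ + 1 + 7) = 33*(-13 + 14) + 26/3 = 33*1 + 26/3 = 33 + 26/3 = 125/3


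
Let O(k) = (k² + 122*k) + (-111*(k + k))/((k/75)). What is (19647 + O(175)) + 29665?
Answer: 84637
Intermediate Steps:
O(k) = -16650 + k² + 122*k (O(k) = (k² + 122*k) + (-222*k)/((k*(1/75))) = (k² + 122*k) + (-222*k)/((k/75)) = (k² + 122*k) + (-222*k)*(75/k) = (k² + 122*k) - 16650 = -16650 + k² + 122*k)
(19647 + O(175)) + 29665 = (19647 + (-16650 + 175² + 122*175)) + 29665 = (19647 + (-16650 + 30625 + 21350)) + 29665 = (19647 + 35325) + 29665 = 54972 + 29665 = 84637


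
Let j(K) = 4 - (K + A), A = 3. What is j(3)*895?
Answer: -1790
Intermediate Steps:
j(K) = 1 - K (j(K) = 4 - (K + 3) = 4 - (3 + K) = 4 + (-3 - K) = 1 - K)
j(3)*895 = (1 - 1*3)*895 = (1 - 3)*895 = -2*895 = -1790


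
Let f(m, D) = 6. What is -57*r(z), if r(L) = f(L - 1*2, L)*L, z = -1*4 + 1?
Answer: 1026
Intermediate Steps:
z = -3 (z = -4 + 1 = -3)
r(L) = 6*L
-57*r(z) = -342*(-3) = -57*(-18) = 1026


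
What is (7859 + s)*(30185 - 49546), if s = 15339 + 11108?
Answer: -664198466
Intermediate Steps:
s = 26447
(7859 + s)*(30185 - 49546) = (7859 + 26447)*(30185 - 49546) = 34306*(-19361) = -664198466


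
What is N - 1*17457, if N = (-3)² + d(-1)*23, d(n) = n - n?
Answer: -17448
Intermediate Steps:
d(n) = 0
N = 9 (N = (-3)² + 0*23 = 9 + 0 = 9)
N - 1*17457 = 9 - 1*17457 = 9 - 17457 = -17448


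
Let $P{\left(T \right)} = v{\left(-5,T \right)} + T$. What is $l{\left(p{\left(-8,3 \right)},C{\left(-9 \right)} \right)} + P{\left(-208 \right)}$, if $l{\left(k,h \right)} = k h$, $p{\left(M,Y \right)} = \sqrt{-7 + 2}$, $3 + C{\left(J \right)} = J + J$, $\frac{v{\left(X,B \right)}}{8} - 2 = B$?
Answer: $-1856 - 21 i \sqrt{5} \approx -1856.0 - 46.957 i$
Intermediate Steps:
$v{\left(X,B \right)} = 16 + 8 B$
$C{\left(J \right)} = -3 + 2 J$ ($C{\left(J \right)} = -3 + \left(J + J\right) = -3 + 2 J$)
$P{\left(T \right)} = 16 + 9 T$ ($P{\left(T \right)} = \left(16 + 8 T\right) + T = 16 + 9 T$)
$p{\left(M,Y \right)} = i \sqrt{5}$ ($p{\left(M,Y \right)} = \sqrt{-5} = i \sqrt{5}$)
$l{\left(k,h \right)} = h k$
$l{\left(p{\left(-8,3 \right)},C{\left(-9 \right)} \right)} + P{\left(-208 \right)} = \left(-3 + 2 \left(-9\right)\right) i \sqrt{5} + \left(16 + 9 \left(-208\right)\right) = \left(-3 - 18\right) i \sqrt{5} + \left(16 - 1872\right) = - 21 i \sqrt{5} - 1856 = -1856 - 21 i \sqrt{5}$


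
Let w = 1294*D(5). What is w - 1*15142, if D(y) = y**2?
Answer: 17208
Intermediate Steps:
w = 32350 (w = 1294*5**2 = 1294*25 = 32350)
w - 1*15142 = 32350 - 1*15142 = 32350 - 15142 = 17208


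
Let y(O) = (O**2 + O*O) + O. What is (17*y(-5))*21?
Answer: 16065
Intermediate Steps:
y(O) = O + 2*O**2 (y(O) = (O**2 + O**2) + O = 2*O**2 + O = O + 2*O**2)
(17*y(-5))*21 = (17*(-5*(1 + 2*(-5))))*21 = (17*(-5*(1 - 10)))*21 = (17*(-5*(-9)))*21 = (17*45)*21 = 765*21 = 16065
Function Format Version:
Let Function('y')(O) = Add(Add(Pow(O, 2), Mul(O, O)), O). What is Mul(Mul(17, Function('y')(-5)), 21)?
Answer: 16065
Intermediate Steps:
Function('y')(O) = Add(O, Mul(2, Pow(O, 2))) (Function('y')(O) = Add(Add(Pow(O, 2), Pow(O, 2)), O) = Add(Mul(2, Pow(O, 2)), O) = Add(O, Mul(2, Pow(O, 2))))
Mul(Mul(17, Function('y')(-5)), 21) = Mul(Mul(17, Mul(-5, Add(1, Mul(2, -5)))), 21) = Mul(Mul(17, Mul(-5, Add(1, -10))), 21) = Mul(Mul(17, Mul(-5, -9)), 21) = Mul(Mul(17, 45), 21) = Mul(765, 21) = 16065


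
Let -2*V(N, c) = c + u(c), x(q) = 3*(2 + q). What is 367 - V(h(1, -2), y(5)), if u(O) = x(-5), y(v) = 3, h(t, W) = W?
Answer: 364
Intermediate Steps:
x(q) = 6 + 3*q
u(O) = -9 (u(O) = 6 + 3*(-5) = 6 - 15 = -9)
V(N, c) = 9/2 - c/2 (V(N, c) = -(c - 9)/2 = -(-9 + c)/2 = 9/2 - c/2)
367 - V(h(1, -2), y(5)) = 367 - (9/2 - 1/2*3) = 367 - (9/2 - 3/2) = 367 - 1*3 = 367 - 3 = 364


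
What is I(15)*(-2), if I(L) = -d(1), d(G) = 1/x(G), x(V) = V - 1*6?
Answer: -2/5 ≈ -0.40000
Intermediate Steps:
x(V) = -6 + V (x(V) = V - 6 = -6 + V)
d(G) = 1/(-6 + G)
I(L) = 1/5 (I(L) = -1/(-6 + 1) = -1/(-5) = -1*(-1/5) = 1/5)
I(15)*(-2) = (1/5)*(-2) = -2/5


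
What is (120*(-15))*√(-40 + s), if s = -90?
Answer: -1800*I*√130 ≈ -20523.0*I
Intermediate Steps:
(120*(-15))*√(-40 + s) = (120*(-15))*√(-40 - 90) = -1800*I*√130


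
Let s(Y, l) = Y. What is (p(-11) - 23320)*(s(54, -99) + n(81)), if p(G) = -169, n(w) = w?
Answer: -3171015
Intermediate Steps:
(p(-11) - 23320)*(s(54, -99) + n(81)) = (-169 - 23320)*(54 + 81) = -23489*135 = -3171015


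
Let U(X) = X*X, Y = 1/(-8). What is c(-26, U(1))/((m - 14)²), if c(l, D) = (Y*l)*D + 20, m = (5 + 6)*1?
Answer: 31/12 ≈ 2.5833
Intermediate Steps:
Y = -⅛ ≈ -0.12500
m = 11 (m = 11*1 = 11)
U(X) = X²
c(l, D) = 20 - D*l/8 (c(l, D) = (-l/8)*D + 20 = -D*l/8 + 20 = 20 - D*l/8)
c(-26, U(1))/((m - 14)²) = (20 - ⅛*1²*(-26))/((11 - 14)²) = (20 - ⅛*1*(-26))/((-3)²) = (20 + 13/4)/9 = (93/4)*(⅑) = 31/12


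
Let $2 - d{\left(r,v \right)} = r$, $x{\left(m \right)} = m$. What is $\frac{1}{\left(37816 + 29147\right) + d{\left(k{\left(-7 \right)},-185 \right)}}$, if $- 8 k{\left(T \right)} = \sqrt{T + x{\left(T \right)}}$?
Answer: $\frac{2142880}{143497959207} - \frac{4 i \sqrt{14}}{143497959207} \approx 1.4933 \cdot 10^{-5} - 1.043 \cdot 10^{-10} i$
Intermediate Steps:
$k{\left(T \right)} = - \frac{\sqrt{2} \sqrt{T}}{8}$ ($k{\left(T \right)} = - \frac{\sqrt{T + T}}{8} = - \frac{\sqrt{2 T}}{8} = - \frac{\sqrt{2} \sqrt{T}}{8}$)
$d{\left(r,v \right)} = 2 - r$
$\frac{1}{\left(37816 + 29147\right) + d{\left(k{\left(-7 \right)},-185 \right)}} = \frac{1}{\left(37816 + 29147\right) + \left(2 - - \frac{\sqrt{2} \sqrt{-7}}{8}\right)} = \frac{1}{66963 + \left(2 - - \frac{\sqrt{2} i \sqrt{7}}{8}\right)} = \frac{1}{66963 + \left(2 - - \frac{i \sqrt{14}}{8}\right)} = \frac{1}{66963 + \left(2 + \frac{i \sqrt{14}}{8}\right)} = \frac{1}{66965 + \frac{i \sqrt{14}}{8}}$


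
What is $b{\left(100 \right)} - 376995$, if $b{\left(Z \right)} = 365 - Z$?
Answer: $-376730$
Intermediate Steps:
$b{\left(100 \right)} - 376995 = \left(365 - 100\right) - 376995 = 265 - 376995 = -376730$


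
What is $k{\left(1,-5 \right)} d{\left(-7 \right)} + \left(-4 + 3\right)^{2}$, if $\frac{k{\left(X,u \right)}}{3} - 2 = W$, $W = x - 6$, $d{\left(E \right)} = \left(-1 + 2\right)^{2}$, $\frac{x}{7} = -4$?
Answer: $-95$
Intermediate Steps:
$x = -28$ ($x = 7 \left(-4\right) = -28$)
$d{\left(E \right)} = 1$ ($d{\left(E \right)} = 1^{2} = 1$)
$W = -34$ ($W = -28 - 6 = -34$)
$k{\left(X,u \right)} = -96$ ($k{\left(X,u \right)} = 6 + 3 \left(-34\right) = 6 - 102 = -96$)
$k{\left(1,-5 \right)} d{\left(-7 \right)} + \left(-4 + 3\right)^{2} = \left(-96\right) 1 + \left(-4 + 3\right)^{2} = -96 + \left(-1\right)^{2} = -96 + 1 = -95$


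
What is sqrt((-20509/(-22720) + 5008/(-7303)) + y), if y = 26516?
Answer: sqrt(11406459028871429255)/20740520 ≈ 162.84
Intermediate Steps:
sqrt((-20509/(-22720) + 5008/(-7303)) + y) = sqrt((-20509/(-22720) + 5008/(-7303)) + 26516) = sqrt((-20509*(-1/22720) + 5008*(-1/7303)) + 26516) = sqrt((20509/22720 - 5008/7303) + 26516) = sqrt(35995467/165924160 + 26516) = sqrt(4399681022027/165924160) = sqrt(11406459028871429255)/20740520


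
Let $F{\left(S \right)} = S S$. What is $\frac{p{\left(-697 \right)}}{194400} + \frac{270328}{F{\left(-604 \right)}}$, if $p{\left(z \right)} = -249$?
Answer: $\frac{1092935917}{1477504800} \approx 0.73972$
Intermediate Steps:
$F{\left(S \right)} = S^{2}$
$\frac{p{\left(-697 \right)}}{194400} + \frac{270328}{F{\left(-604 \right)}} = - \frac{249}{194400} + \frac{270328}{\left(-604\right)^{2}} = \left(-249\right) \frac{1}{194400} + \frac{270328}{364816} = - \frac{83}{64800} + 270328 \cdot \frac{1}{364816} = - \frac{83}{64800} + \frac{33791}{45602} = \frac{1092935917}{1477504800}$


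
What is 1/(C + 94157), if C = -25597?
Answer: 1/68560 ≈ 1.4586e-5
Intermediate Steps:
1/(C + 94157) = 1/(-25597 + 94157) = 1/68560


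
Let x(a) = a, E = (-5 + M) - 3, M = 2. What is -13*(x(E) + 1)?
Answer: 65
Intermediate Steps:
E = -6 (E = (-5 + 2) - 3 = -3 - 3 = -6)
-13*(x(E) + 1) = -13*(-6 + 1) = -13*(-5) = 65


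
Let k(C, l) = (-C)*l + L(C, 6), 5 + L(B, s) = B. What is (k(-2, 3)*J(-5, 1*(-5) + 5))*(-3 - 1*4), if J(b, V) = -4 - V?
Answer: -28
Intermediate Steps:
L(B, s) = -5 + B
k(C, l) = -5 + C - C*l (k(C, l) = (-C)*l + (-5 + C) = -C*l + (-5 + C) = -5 + C - C*l)
(k(-2, 3)*J(-5, 1*(-5) + 5))*(-3 - 1*4) = ((-5 - 2 - 1*(-2)*3)*(-4 - (1*(-5) + 5)))*(-3 - 1*4) = ((-5 - 2 + 6)*(-4 - (-5 + 5)))*(-3 - 4) = -(-4 - 1*0)*(-7) = -(-4 + 0)*(-7) = -1*(-4)*(-7) = 4*(-7) = -28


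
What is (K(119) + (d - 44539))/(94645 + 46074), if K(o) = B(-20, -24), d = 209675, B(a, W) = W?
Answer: 165112/140719 ≈ 1.1733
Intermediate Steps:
K(o) = -24
(K(119) + (d - 44539))/(94645 + 46074) = (-24 + (209675 - 44539))/(94645 + 46074) = (-24 + 165136)/140719 = 165112*(1/140719) = 165112/140719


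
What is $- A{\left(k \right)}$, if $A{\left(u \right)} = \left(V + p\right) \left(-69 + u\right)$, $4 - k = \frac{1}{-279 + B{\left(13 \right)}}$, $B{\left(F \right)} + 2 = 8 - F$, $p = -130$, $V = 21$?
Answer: $- \frac{2026201}{286} \approx -7084.6$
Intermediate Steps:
$B{\left(F \right)} = 6 - F$ ($B{\left(F \right)} = -2 - \left(-8 + F\right) = 6 - F$)
$k = \frac{1145}{286}$ ($k = 4 - \frac{1}{-279 + \left(6 - 13\right)} = 4 - \frac{1}{-279 - 7} = 4 - \frac{1}{-286} = 4 - - \frac{1}{286} = 4 + \frac{1}{286} = \frac{1145}{286} \approx 4.0035$)
$A{\left(u \right)} = 7521 - 109 u$ ($A{\left(u \right)} = \left(21 - 130\right) \left(-69 + u\right) = - 109 \left(-69 + u\right) = 7521 - 109 u$)
$- A{\left(k \right)} = - (7521 - \frac{124805}{286}) = \left(-1\right) \frac{2026201}{286} = - \frac{2026201}{286}$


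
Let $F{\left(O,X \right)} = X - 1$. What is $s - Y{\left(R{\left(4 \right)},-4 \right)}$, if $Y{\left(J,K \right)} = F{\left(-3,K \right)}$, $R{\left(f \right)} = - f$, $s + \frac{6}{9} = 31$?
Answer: $\frac{106}{3} \approx 35.333$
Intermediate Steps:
$F{\left(O,X \right)} = -1 + X$
$s = \frac{91}{3}$ ($s = - \frac{2}{3} + 31 = \frac{91}{3} \approx 30.333$)
$Y{\left(J,K \right)} = -1 + K$
$s - Y{\left(R{\left(4 \right)},-4 \right)} = \frac{91}{3} - \left(-1 - 4\right) = \frac{91}{3} - -5 = \frac{91}{3} + 5 = \frac{106}{3}$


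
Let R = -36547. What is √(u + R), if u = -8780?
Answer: I*√45327 ≈ 212.9*I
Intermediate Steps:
√(u + R) = √(-8780 - 36547) = √(-45327) = I*√45327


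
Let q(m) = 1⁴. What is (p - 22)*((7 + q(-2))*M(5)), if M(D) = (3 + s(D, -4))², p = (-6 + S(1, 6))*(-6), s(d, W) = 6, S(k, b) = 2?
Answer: 1296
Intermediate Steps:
q(m) = 1
p = 24 (p = (-6 + 2)*(-6) = -4*(-6) = 24)
M(D) = 81 (M(D) = (3 + 6)² = 9² = 81)
(p - 22)*((7 + q(-2))*M(5)) = (24 - 22)*((7 + 1)*81) = 2*(8*81) = 2*648 = 1296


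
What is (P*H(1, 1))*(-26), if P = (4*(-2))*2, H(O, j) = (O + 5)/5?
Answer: 2496/5 ≈ 499.20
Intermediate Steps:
H(O, j) = 1 + O/5 (H(O, j) = (5 + O)*(⅕) = 1 + O/5)
P = -16 (P = -8*2 = -16)
(P*H(1, 1))*(-26) = -16*(1 + (⅕)*1)*(-26) = -16*(1 + ⅕)*(-26) = -16*6/5*(-26) = -96/5*(-26) = 2496/5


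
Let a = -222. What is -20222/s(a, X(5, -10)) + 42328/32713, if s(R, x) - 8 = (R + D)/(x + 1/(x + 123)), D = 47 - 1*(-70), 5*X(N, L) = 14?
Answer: 5852890682922/8491542401 ≈ 689.26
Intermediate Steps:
X(N, L) = 14/5 (X(N, L) = (⅕)*14 = 14/5)
D = 117 (D = 47 + 70 = 117)
s(R, x) = 8 + (117 + R)/(x + 1/(123 + x)) (s(R, x) = 8 + (R + 117)/(x + 1/(x + 123)) = 8 + (117 + R)/(x + 1/(123 + x)))
-20222/s(a, X(5, -10)) + 42328/32713 = -20222*(1 + (14/5)² + 123*(14/5))/(14399 + 8*(14/5)² + 123*(-222) + 1101*(14/5) - 222*14/5) + 42328/32713 = -20222*(1 + 196/25 + 1722/5)/(14399 + 8*(196/25) - 27306 + 15414/5 - 3108/5) + 42328*(1/32713) = -20222*8831/(25*(14399 + 1568/25 - 27306 + 15414/5 - 3108/5)) + 42328/32713 = -20222/((25/8831)*(-259577/25)) + 42328/32713 = -20222/(-259577/8831) + 42328/32713 = -20222*(-8831/259577) + 42328/32713 = 178580482/259577 + 42328/32713 = 5852890682922/8491542401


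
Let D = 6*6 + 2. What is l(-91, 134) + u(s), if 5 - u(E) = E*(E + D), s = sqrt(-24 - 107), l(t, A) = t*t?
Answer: 8417 - 38*I*sqrt(131) ≈ 8417.0 - 434.93*I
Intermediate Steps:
l(t, A) = t**2
D = 38 (D = 36 + 2 = 38)
s = I*sqrt(131) (s = sqrt(-131) = I*sqrt(131) ≈ 11.446*I)
u(E) = 5 - E*(38 + E) (u(E) = 5 - E*(E + 38) = 5 - E*(38 + E))
l(-91, 134) + u(s) = (-91)**2 + (5 - (I*sqrt(131))**2 - 38*I*sqrt(131)) = 8281 + (5 - 1*(-131) - 38*I*sqrt(131)) = 8281 + (5 + 131 - 38*I*sqrt(131)) = 8281 + (136 - 38*I*sqrt(131)) = 8417 - 38*I*sqrt(131)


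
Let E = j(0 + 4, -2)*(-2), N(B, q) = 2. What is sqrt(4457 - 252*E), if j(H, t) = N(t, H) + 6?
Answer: sqrt(8489) ≈ 92.136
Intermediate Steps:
j(H, t) = 8 (j(H, t) = 2 + 6 = 8)
E = -16 (E = 8*(-2) = -16)
sqrt(4457 - 252*E) = sqrt(4457 - 252*(-16)) = sqrt(4457 + 4032) = sqrt(8489)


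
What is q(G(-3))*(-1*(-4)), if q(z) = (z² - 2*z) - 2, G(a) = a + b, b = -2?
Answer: 132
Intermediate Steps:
G(a) = -2 + a (G(a) = a - 2 = -2 + a)
q(z) = -2 + z² - 2*z
q(G(-3))*(-1*(-4)) = (-2 + (-2 - 3)² - 2*(-2 - 3))*(-1*(-4)) = (-2 + (-5)² - 2*(-5))*4 = (-2 + 25 + 10)*4 = 33*4 = 132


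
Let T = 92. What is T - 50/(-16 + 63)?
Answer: 4274/47 ≈ 90.936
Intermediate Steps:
T - 50/(-16 + 63) = 92 - 50/(-16 + 63) = 92 - 50/47 = 4274/47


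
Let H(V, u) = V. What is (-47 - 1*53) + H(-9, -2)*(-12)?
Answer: 8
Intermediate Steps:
(-47 - 1*53) + H(-9, -2)*(-12) = (-47 - 1*53) - 9*(-12) = (-47 - 53) + 108 = -100 + 108 = 8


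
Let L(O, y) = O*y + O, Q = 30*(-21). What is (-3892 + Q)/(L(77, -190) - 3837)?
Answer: 2261/9195 ≈ 0.24589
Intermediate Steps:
Q = -630
L(O, y) = O + O*y
(-3892 + Q)/(L(77, -190) - 3837) = (-3892 - 630)/(77*(1 - 190) - 3837) = -4522/(77*(-189) - 3837) = -4522/(-14553 - 3837) = -4522/(-18390) = -4522*(-1/18390) = 2261/9195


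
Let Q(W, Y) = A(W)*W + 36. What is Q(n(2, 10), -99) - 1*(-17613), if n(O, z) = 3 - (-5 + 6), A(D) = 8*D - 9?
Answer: 17663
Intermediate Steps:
A(D) = -9 + 8*D
n(O, z) = 2 (n(O, z) = 3 - 1*1 = 3 - 1 = 2)
Q(W, Y) = 36 + W*(-9 + 8*W) (Q(W, Y) = (-9 + 8*W)*W + 36 = W*(-9 + 8*W) + 36 = 36 + W*(-9 + 8*W))
Q(n(2, 10), -99) - 1*(-17613) = (36 + 2*(-9 + 8*2)) - 1*(-17613) = (36 + 2*(-9 + 16)) + 17613 = (36 + 2*7) + 17613 = (36 + 14) + 17613 = 50 + 17613 = 17663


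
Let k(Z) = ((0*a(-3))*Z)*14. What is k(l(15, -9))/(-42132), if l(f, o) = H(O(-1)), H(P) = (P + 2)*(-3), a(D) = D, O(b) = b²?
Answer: 0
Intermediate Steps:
H(P) = -6 - 3*P (H(P) = (2 + P)*(-3) = -6 - 3*P)
l(f, o) = -9 (l(f, o) = -6 - 3*(-1)² = -6 - 3*1 = -6 - 3 = -9)
k(Z) = 0 (k(Z) = ((0*(-3))*Z)*14 = (0*Z)*14 = 0*14 = 0)
k(l(15, -9))/(-42132) = 0/(-42132) = 0*(-1/42132) = 0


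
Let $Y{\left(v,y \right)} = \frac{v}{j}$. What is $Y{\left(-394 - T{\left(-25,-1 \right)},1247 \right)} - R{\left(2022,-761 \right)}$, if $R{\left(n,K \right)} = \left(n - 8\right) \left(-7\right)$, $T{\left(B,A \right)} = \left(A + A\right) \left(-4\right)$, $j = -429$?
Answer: $\frac{2016148}{143} \approx 14099.0$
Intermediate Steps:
$T{\left(B,A \right)} = - 8 A$ ($T{\left(B,A \right)} = 2 A \left(-4\right) = - 8 A$)
$R{\left(n,K \right)} = 56 - 7 n$ ($R{\left(n,K \right)} = \left(-8 + n\right) \left(-7\right) = 56 - 7 n$)
$Y{\left(v,y \right)} = - \frac{v}{429}$ ($Y{\left(v,y \right)} = \frac{v}{-429} = v \left(- \frac{1}{429}\right) = - \frac{v}{429}$)
$Y{\left(-394 - T{\left(-25,-1 \right)},1247 \right)} - R{\left(2022,-761 \right)} = - \frac{-394 - \left(-8\right) \left(-1\right)}{429} - \left(56 - 14154\right) = - \frac{-394 - 8}{429} - \left(56 - 14154\right) = - \frac{-394 - 8}{429} - -14098 = \left(- \frac{1}{429}\right) \left(-402\right) + 14098 = \frac{134}{143} + 14098 = \frac{2016148}{143}$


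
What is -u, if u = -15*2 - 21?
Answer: 51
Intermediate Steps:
u = -51 (u = -30 - 21 = -51)
-u = -1*(-51) = 51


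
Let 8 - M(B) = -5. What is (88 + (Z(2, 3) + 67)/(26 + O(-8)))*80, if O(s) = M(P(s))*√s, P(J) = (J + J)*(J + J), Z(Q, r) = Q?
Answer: 92440/13 - 920*I*√2/13 ≈ 7110.8 - 100.08*I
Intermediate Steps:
P(J) = 4*J² (P(J) = (2*J)*(2*J) = 4*J²)
M(B) = 13 (M(B) = 8 - 1*(-5) = 8 + 5 = 13)
O(s) = 13*√s
(88 + (Z(2, 3) + 67)/(26 + O(-8)))*80 = (88 + (2 + 67)/(26 + 13*√(-8)))*80 = (88 + 69/(26 + 13*(2*I*√2)))*80 = (88 + 69/(26 + 26*I*√2))*80 = 7040 + 5520/(26 + 26*I*√2)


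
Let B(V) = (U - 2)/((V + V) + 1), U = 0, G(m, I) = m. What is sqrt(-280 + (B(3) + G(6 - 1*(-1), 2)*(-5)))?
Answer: I*sqrt(15449)/7 ≈ 17.756*I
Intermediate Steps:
B(V) = -2/(1 + 2*V) (B(V) = (0 - 2)/((V + V) + 1) = -2/(2*V + 1) = -2/(1 + 2*V))
sqrt(-280 + (B(3) + G(6 - 1*(-1), 2)*(-5))) = sqrt(-280 + (-2/(1 + 2*3) + (6 - 1*(-1))*(-5))) = sqrt(-280 + (-2/(1 + 6) + (6 + 1)*(-5))) = sqrt(-280 + (-2/7 + 7*(-5))) = sqrt(-280 + (-2*1/7 - 35)) = sqrt(-280 + (-2/7 - 35)) = sqrt(-280 - 247/7) = sqrt(-2207/7) = I*sqrt(15449)/7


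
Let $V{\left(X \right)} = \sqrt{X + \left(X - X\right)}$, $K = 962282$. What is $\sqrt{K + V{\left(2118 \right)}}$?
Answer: $\sqrt{962282 + \sqrt{2118}} \approx 980.98$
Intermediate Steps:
$V{\left(X \right)} = \sqrt{X}$ ($V{\left(X \right)} = \sqrt{X + 0} = \sqrt{X}$)
$\sqrt{K + V{\left(2118 \right)}} = \sqrt{962282 + \sqrt{2118}}$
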